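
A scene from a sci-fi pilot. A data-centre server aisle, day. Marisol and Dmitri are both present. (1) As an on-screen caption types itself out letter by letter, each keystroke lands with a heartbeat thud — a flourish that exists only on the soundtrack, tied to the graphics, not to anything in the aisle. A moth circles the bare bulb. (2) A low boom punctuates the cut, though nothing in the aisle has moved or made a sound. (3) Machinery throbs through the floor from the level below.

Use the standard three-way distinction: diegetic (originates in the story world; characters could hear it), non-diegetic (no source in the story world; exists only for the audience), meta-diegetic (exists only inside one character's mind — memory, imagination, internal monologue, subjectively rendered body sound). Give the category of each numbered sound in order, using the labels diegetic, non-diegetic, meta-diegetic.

(1) is non-diegetic: the caption isn't part of the story world, so neither is the sound tied to it.
(2) is non-diegetic: an editorial stinger — it belongs to the cut, not the story world.
Sound (3): ambient/room sound belonging to the story's physical space, so diegetic.

non-diegetic, non-diegetic, diegetic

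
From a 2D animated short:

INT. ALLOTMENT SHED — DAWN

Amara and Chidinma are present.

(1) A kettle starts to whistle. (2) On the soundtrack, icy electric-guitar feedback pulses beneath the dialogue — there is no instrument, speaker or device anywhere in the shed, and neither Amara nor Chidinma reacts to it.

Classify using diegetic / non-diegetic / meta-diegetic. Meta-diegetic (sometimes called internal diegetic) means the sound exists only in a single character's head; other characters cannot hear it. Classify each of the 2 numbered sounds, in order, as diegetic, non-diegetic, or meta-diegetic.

(1) an in-world source (a kettle); characters could hear it → diegetic.
Sound (2): it has no source in the story world and no character can hear it — it's underscore, so non-diegetic.

diegetic, non-diegetic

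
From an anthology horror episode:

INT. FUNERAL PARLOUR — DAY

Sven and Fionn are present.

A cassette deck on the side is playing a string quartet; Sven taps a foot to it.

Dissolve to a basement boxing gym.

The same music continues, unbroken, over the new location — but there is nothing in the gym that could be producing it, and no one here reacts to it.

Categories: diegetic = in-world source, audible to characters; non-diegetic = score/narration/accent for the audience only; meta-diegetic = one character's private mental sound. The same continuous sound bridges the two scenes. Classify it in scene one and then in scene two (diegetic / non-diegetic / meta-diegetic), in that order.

diegetic, non-diegetic

Scene one: a cassette deck is an on-screen source and Sven reacts to it → diegetic.
Scene two: there is no source in the gym and no one hears it — it's now underscore → non-diegetic.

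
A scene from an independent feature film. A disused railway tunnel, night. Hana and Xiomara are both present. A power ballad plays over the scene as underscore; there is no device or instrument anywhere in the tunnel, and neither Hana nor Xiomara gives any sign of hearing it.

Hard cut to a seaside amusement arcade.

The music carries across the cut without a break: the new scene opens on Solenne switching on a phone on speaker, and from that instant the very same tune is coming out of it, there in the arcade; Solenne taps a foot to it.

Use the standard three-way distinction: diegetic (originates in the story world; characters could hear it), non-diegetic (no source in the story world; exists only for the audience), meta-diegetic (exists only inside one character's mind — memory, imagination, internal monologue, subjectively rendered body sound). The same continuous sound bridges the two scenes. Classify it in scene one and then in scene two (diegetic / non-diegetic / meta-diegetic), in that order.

Scene one: there's no in-world source anywhere and no character hears it — underscore for the audience only → non-diegetic.
Scene two: once Solenne turns on a phone on speaker, the music has a real source in the story world and Solenne reacts to it → diegetic.

non-diegetic, diegetic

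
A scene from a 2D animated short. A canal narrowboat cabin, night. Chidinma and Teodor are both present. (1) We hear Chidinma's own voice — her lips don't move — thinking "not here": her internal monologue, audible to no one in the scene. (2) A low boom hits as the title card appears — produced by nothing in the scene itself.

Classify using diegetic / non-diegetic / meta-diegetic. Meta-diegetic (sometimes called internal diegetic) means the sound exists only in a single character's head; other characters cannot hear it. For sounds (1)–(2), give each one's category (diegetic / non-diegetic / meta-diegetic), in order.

meta-diegetic, non-diegetic

(1) is meta-diegetic: internal monologue — inside Chidinma's mind, not spoken into the scene.
(2) it's a sound-design accent with no in-world source; no one in the scene can hear it → non-diegetic.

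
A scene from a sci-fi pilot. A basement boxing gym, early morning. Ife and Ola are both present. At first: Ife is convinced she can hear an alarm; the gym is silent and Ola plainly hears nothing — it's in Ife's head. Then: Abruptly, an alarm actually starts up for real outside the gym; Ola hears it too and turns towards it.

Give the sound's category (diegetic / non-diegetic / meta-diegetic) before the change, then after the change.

Before the change: only Ife 'hears' it — imagined, in her mind → meta-diegetic.
After the change: now there's a real external source and Ola hears it too — in the story world → diegetic.

meta-diegetic, diegetic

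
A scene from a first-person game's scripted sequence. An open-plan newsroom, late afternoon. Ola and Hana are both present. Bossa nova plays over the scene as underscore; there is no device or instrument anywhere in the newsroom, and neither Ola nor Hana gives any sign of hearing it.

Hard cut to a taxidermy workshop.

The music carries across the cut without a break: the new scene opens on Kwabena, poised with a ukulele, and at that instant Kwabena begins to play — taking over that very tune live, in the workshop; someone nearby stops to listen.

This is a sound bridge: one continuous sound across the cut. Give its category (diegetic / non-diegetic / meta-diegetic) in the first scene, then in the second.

non-diegetic, diegetic

Scene one: there's no in-world source anywhere and no character hears it — underscore for the audience only → non-diegetic.
Scene two: from the moment Kwabena starts playing, the tune is being performed on a ukulele inside the story world and another character hears it → diegetic.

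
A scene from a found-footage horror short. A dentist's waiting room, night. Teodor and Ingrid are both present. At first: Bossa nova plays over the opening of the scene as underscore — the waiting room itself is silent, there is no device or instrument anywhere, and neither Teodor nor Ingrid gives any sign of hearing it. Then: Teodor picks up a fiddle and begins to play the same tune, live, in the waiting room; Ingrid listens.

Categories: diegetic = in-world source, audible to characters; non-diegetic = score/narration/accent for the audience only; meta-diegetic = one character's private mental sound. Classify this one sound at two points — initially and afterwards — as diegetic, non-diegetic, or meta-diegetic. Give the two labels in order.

Initially: no in-world source exists and no character can hear it — underscore → non-diegetic.
Afterwards: a fiddle is now a real source in the story world and the characters hear it → diegetic.

non-diegetic, diegetic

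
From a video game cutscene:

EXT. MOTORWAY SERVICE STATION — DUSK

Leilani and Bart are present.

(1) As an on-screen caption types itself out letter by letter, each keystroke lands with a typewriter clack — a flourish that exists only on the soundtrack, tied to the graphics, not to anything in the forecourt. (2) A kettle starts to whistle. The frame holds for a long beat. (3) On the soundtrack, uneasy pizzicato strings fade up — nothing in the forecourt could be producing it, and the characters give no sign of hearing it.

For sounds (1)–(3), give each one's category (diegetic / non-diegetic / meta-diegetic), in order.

(1) the caption isn't part of the story world, so neither is the sound tied to it → non-diegetic.
Sound (2): the sound comes from a kettle physically present in the location, so diegetic.
(3) score with no on-screen or off-screen source; it exists for the audience alone → non-diegetic.

non-diegetic, diegetic, non-diegetic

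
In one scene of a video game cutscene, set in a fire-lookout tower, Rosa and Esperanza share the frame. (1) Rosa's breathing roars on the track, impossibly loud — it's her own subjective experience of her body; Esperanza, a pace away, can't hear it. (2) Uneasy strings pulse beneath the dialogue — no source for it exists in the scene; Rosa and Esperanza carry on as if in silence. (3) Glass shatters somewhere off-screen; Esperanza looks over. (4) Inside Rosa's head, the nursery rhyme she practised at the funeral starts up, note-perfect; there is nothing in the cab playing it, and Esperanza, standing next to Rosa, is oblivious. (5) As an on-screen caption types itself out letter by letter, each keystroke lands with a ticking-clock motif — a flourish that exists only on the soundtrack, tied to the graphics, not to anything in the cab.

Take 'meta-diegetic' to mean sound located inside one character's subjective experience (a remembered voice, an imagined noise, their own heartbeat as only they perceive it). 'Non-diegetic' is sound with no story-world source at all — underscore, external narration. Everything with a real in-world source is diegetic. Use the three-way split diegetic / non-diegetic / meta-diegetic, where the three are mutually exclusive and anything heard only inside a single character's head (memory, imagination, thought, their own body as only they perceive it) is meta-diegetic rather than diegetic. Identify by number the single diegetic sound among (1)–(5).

3

(1) is meta-diegetic: point-of-audition from inside Rosa's body; not a sound in the room.
Sound (2): score with no on-screen or off-screen source; it exists for the audience alone, so non-diegetic.
(3) glass is a real object/event in the scene's world → diegetic.
Sound (4): remembered music, private to Rosa — Esperanza is oblivious because it isn't in the room, so meta-diegetic.
(5) is non-diegetic: sound married to a title/caption — outside the diegesis by definition.
Only (3) is diegetic.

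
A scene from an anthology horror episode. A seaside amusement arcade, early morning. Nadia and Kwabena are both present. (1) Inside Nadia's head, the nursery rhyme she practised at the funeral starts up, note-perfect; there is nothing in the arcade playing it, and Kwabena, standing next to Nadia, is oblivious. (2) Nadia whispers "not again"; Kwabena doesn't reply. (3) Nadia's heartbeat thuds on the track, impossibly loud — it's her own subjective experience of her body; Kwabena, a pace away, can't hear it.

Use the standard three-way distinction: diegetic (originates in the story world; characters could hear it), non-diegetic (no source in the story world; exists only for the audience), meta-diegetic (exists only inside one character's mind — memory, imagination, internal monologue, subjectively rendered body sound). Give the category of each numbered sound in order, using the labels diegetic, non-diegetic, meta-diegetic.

meta-diegetic, diegetic, meta-diegetic

Sound (1): the music is a memory playing inside Nadia's mind alone; no real-world source, Kwabena can't hear it, so meta-diegetic.
Sound (2): spoken by a character present in the story world, so diegetic.
(3) a subjective body sound — Nadia's private perception, inaudible to Kwabena → meta-diegetic.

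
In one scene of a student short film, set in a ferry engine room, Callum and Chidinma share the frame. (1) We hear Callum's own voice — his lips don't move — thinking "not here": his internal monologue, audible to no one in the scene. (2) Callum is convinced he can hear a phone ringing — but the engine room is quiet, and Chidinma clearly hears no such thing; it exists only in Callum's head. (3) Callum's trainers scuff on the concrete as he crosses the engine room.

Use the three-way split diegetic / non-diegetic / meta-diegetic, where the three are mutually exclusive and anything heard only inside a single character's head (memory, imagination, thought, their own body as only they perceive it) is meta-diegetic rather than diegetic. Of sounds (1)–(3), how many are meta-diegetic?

2

(1) Callum's thought-voice: a private mental sound no other character can hear → meta-diegetic.
(2) is meta-diegetic: Callum alone 'hears' it — an imagined sound, not present in the space.
Sound (3): it's the physical sound of Callum moving in the space, so diegetic.
Meta-diegetic: (1), (2) — that's 2.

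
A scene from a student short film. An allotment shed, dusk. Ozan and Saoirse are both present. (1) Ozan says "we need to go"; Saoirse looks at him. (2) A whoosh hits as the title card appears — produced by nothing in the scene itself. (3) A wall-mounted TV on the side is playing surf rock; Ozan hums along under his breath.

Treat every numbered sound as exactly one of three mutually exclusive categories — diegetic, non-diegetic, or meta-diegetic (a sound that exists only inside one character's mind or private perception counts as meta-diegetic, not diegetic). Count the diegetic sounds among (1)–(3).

2

(1) on-screen dialogue — Ozan speaks and Saoirse is there to hear → diegetic.
(2) is non-diegetic: it's a sound-design accent with no in-world source; no one in the scene can hear it.
Sound (3): the music comes from an on-screen device that Ozan responds to, so diegetic.
So 2 of the 3 are diegetic: (1), (3).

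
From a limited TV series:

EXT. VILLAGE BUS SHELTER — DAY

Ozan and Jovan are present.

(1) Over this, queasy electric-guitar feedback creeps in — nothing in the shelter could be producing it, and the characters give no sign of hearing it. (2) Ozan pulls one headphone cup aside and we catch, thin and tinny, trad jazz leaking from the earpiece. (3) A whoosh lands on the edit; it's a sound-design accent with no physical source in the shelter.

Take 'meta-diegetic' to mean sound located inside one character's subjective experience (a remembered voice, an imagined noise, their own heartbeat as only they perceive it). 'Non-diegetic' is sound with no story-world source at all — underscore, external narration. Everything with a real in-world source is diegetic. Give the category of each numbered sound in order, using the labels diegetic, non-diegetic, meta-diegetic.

non-diegetic, diegetic, non-diegetic

Sound (1): it has no source in the story world and no character can hear it — it's underscore, so non-diegetic.
(2) the headphones are an on-screen source → diegetic.
Sound (3): an editorial stinger — it belongs to the cut, not the story world, so non-diegetic.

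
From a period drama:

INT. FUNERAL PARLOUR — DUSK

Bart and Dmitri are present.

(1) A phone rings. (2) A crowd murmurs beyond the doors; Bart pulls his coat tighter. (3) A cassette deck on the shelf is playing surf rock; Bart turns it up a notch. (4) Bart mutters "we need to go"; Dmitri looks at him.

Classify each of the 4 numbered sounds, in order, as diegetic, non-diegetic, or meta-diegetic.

Sound (1): the sound comes from a phone physically present in the location, so diegetic.
(2) it's the actual ambient sound of the location → diegetic.
Sound (3): source music from a cassette deck, which exists in the story world, so diegetic.
Sound (4): on-screen dialogue — Bart speaks and Dmitri is there to hear, so diegetic.

diegetic, diegetic, diegetic, diegetic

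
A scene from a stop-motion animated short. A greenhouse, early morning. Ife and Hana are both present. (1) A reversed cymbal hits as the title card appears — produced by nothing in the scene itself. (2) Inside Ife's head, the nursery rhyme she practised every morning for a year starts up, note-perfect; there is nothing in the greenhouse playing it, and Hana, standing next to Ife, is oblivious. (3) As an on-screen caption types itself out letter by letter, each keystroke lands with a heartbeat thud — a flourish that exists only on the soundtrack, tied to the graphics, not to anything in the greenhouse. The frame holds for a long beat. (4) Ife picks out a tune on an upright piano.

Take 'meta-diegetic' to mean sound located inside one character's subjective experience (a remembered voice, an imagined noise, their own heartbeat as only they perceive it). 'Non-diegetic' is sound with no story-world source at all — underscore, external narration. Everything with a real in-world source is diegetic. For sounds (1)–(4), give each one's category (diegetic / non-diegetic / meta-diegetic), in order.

non-diegetic, meta-diegetic, non-diegetic, diegetic

(1) is non-diegetic: an editorial stinger — it belongs to the cut, not the story world.
Sound (2): remembered music, private to Ife — Hana is oblivious because it isn't in the room, so meta-diegetic.
(3) is non-diegetic: it accompanies on-screen graphics, not anything inside the story world.
(4) a character is playing an upright piano on screen → diegetic.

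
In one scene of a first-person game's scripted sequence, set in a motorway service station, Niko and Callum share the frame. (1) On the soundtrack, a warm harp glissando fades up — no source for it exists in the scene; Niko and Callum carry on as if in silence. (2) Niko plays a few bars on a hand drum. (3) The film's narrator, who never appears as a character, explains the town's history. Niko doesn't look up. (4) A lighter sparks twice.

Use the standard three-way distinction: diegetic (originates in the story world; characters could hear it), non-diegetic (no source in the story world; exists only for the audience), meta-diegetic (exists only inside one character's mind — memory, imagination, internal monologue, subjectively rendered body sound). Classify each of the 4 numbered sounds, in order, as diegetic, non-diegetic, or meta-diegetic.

non-diegetic, diegetic, non-diegetic, diegetic

(1) it has no source in the story world and no character can hear it — it's underscore → non-diegetic.
(2) a character is playing a hand drum on screen → diegetic.
Sound (3): commentary laid over the scene from outside the fiction, so non-diegetic.
Sound (4): an in-world source (a lighter); characters could hear it, so diegetic.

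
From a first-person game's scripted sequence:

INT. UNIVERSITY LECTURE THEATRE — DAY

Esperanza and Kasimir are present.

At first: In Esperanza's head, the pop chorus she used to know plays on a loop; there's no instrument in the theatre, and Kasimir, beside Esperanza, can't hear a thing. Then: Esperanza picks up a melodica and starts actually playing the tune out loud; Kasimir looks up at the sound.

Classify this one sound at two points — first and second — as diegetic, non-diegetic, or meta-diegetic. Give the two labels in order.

First: the tune exists only as Esperanza's private memory; Kasimir can't hear it → meta-diegetic.
Second: Esperanza is now producing it live on a melodica, in the room, and Kasimir hears it → diegetic.

meta-diegetic, diegetic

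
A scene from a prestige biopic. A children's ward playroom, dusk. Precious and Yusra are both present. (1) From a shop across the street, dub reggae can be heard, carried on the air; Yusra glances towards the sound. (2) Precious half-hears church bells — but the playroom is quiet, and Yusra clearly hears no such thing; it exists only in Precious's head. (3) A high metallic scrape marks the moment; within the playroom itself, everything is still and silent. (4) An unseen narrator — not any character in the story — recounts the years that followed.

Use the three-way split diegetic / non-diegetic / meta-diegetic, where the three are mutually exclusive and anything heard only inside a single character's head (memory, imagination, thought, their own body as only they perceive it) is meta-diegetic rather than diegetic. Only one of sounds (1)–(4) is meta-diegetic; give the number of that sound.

2

Sound (1): off-screen diegetic: the source is out of frame but still in the story's space, so diegetic.
Sound (2): the sound is imagined by Precious; nothing in the story world is producing it and Yusra can't hear it, so meta-diegetic.
(3) is non-diegetic: an editorial stinger — it belongs to the cut, not the story world.
(4) external voice-over — not a character, not heard by anyone in the scene → non-diegetic.
Only (2) is meta-diegetic.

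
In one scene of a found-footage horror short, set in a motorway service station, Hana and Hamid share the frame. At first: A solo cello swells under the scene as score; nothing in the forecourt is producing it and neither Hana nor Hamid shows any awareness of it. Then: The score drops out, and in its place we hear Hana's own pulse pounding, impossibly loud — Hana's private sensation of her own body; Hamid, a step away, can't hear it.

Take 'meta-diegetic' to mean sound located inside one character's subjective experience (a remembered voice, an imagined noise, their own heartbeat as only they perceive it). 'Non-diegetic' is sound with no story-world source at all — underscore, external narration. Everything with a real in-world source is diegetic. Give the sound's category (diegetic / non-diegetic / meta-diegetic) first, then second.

non-diegetic, meta-diegetic

First: underscore with no in-world source, inaudible to the characters → non-diegetic.
Second: the body sound is Hana's subjective perception alone — Hamid can't hear it → meta-diegetic.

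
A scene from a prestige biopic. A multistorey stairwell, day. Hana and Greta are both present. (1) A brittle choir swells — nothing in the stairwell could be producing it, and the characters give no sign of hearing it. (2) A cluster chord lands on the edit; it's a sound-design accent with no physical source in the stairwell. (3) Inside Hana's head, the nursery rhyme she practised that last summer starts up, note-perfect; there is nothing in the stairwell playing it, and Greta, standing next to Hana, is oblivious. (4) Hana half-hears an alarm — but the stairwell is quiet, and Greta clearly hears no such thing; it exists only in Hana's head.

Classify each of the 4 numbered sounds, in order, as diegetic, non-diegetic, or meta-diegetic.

non-diegetic, non-diegetic, meta-diegetic, meta-diegetic

Sound (1): score with no on-screen or off-screen source; it exists for the audience alone, so non-diegetic.
Sound (2): an editorial stinger — it belongs to the cut, not the story world, so non-diegetic.
(3) is meta-diegetic: the music is a memory playing inside Hana's mind alone; no real-world source, Greta can't hear it.
Sound (4): the sound is imagined by Hana; nothing in the story world is producing it and Greta can't hear it, so meta-diegetic.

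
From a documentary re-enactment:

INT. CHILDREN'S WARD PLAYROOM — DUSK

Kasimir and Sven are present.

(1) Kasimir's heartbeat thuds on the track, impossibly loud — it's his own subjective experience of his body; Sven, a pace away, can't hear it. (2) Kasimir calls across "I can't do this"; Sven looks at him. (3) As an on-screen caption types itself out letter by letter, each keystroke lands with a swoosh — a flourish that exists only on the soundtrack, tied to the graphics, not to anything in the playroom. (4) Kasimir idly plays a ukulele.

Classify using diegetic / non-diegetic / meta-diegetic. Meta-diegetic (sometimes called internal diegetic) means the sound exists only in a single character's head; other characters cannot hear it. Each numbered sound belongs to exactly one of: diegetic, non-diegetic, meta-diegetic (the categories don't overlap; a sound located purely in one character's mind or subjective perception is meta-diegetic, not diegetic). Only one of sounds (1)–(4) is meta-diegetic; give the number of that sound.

1

(1) is meta-diegetic: it's Kasimir's internal bodily sensation rendered as sound; only Kasimir 'hears' it.
Sound (2): Kasimir is a character speaking aloud in the scene, so diegetic.
(3) it accompanies on-screen graphics, not anything inside the story world → non-diegetic.
(4) Kasimir is producing the music live, in the story world → diegetic.
Only (1) is meta-diegetic.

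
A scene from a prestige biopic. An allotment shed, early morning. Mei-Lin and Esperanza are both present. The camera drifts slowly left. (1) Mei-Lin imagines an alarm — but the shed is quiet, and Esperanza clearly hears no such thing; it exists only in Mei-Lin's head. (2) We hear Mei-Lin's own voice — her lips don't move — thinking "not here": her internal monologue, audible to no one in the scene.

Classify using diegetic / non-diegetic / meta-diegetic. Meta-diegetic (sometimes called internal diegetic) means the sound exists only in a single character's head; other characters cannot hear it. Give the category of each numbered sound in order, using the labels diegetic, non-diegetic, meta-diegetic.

Sound (1): Mei-Lin alone 'hears' it — an imagined sound, not present in the space, so meta-diegetic.
Sound (2): internal monologue — inside Mei-Lin's mind, not spoken into the scene, so meta-diegetic.

meta-diegetic, meta-diegetic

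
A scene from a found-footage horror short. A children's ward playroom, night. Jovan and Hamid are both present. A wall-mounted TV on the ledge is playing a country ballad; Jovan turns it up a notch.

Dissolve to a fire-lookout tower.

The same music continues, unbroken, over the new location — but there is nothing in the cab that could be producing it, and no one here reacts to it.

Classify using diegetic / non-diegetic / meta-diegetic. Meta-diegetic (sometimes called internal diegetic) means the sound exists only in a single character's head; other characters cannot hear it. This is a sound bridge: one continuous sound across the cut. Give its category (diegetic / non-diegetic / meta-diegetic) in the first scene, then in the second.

diegetic, non-diegetic

Scene one: a wall-mounted TV is an on-screen source and Jovan reacts to it → diegetic.
Scene two: there is no source in the cab and no one hears it — it's now underscore → non-diegetic.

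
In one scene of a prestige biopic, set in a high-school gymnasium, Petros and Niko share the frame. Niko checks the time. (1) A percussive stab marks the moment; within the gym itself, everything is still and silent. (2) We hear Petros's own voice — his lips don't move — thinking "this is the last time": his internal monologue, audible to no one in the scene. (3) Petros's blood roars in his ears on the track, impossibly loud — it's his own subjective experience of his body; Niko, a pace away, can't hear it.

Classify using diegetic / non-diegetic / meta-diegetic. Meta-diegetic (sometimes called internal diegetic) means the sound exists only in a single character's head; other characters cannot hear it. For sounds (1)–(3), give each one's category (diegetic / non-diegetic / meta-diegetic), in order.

(1) an editorial stinger — it belongs to the cut, not the story world → non-diegetic.
Sound (2): Petros's thought-voice: a private mental sound no other character can hear, so meta-diegetic.
(3) is meta-diegetic: point-of-audition from inside Petros's body; not a sound in the room.

non-diegetic, meta-diegetic, meta-diegetic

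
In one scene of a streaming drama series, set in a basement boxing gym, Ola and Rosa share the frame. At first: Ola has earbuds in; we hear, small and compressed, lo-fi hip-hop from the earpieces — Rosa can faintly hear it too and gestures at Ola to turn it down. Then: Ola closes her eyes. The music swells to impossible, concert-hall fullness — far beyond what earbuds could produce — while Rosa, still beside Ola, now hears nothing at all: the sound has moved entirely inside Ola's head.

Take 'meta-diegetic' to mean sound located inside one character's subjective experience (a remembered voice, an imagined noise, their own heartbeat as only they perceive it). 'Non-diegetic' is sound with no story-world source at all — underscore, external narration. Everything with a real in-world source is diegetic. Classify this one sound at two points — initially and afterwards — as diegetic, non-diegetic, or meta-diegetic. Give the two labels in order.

Initially: the earbuds are a physical source both characters can hear → diegetic.
Afterwards: the music now exists only as Ola's subjective experience; Rosa can no longer hear it → meta-diegetic.

diegetic, meta-diegetic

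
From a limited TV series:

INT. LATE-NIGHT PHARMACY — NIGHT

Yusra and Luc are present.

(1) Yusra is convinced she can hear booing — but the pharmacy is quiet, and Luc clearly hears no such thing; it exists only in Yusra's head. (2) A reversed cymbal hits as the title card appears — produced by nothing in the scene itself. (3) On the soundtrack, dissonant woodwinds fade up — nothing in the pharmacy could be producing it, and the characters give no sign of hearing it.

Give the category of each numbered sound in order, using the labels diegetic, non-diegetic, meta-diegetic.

Sound (1): Yusra alone 'hears' it — an imagined sound, not present in the space, so meta-diegetic.
Sound (2): nothing in the scene produces it; it's an accent added for the audience, so non-diegetic.
(3) is non-diegetic: it has no source in the story world and no character can hear it — it's underscore.

meta-diegetic, non-diegetic, non-diegetic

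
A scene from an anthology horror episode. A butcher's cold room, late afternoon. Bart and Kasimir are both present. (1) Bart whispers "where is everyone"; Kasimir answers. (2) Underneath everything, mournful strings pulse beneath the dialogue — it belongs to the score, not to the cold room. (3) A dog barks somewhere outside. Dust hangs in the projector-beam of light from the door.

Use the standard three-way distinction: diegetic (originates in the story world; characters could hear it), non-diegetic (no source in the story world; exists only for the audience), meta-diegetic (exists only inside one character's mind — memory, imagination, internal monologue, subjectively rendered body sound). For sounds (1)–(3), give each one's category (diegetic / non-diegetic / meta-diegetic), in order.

Sound (1): on-screen dialogue — Bart speaks and Kasimir is there to hear, so diegetic.
(2) is non-diegetic: it has no source in the story world and no character can hear it — it's underscore.
(3) is diegetic: the sound comes from a dog physically present in the location.

diegetic, non-diegetic, diegetic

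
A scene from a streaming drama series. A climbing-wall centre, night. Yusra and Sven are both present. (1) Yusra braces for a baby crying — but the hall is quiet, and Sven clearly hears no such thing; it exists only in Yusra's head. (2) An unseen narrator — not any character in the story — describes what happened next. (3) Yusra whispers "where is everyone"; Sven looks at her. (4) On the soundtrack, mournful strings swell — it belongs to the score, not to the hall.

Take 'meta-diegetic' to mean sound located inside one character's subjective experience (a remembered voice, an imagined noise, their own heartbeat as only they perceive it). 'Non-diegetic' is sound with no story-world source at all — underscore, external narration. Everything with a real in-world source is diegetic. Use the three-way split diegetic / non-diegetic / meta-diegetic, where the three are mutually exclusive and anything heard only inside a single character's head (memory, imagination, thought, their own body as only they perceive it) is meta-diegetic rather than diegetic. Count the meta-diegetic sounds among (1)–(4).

1

Sound (1): subjective to Yusra: the hall is silent and Sven hears nothing, so meta-diegetic.
Sound (2): commentary laid over the scene from outside the fiction, so non-diegetic.
(3) is diegetic: spoken by a character present in the story world.
(4) nothing in the hall produces it and the characters don't hear it — pure soundtrack → non-diegetic.
Meta-diegetic: (1) — that's 1.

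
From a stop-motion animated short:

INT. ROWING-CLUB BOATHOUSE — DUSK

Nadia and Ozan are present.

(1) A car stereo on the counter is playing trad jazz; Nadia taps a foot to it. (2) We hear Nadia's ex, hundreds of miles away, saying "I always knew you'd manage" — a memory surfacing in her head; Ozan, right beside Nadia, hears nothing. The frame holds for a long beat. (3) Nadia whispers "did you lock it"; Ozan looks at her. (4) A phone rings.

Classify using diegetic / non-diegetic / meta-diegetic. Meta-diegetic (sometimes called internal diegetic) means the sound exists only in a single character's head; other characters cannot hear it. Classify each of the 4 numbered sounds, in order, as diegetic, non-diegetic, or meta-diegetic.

diegetic, meta-diegetic, diegetic, diegetic

(1) the music comes from an on-screen device that Nadia responds to → diegetic.
(2) it's Nadia's recollection rendered as sound; the other character can't hear it → meta-diegetic.
(3) is diegetic: spoken by a character present in the story world.
Sound (4): the sound comes from a phone physically present in the location, so diegetic.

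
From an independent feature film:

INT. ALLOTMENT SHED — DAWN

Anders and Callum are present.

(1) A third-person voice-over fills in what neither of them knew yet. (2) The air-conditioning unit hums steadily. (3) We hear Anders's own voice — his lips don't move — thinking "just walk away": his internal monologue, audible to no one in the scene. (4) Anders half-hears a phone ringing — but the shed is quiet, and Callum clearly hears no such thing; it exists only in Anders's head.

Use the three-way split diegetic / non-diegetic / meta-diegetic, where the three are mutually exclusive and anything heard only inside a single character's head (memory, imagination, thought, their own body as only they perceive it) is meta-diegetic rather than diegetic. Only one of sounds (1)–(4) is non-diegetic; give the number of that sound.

1

(1) commentary laid over the scene from outside the fiction → non-diegetic.
(2) is diegetic: the air-conditioning unit is part of the location's real environment.
(3) Anders's thought-voice: a private mental sound no other character can hear → meta-diegetic.
(4) Anders alone 'hears' it — an imagined sound, not present in the space → meta-diegetic.
Only (1) is non-diegetic.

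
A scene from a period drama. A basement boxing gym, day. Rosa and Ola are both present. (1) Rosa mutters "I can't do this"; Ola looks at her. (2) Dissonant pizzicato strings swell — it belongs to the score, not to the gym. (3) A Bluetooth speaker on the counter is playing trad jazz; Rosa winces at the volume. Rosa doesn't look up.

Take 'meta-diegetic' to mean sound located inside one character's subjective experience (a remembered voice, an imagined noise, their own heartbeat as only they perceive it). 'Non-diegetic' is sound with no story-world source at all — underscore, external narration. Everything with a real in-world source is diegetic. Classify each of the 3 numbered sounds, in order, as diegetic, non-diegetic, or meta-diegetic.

diegetic, non-diegetic, diegetic

Sound (1): on-screen dialogue — Rosa speaks and Ola is there to hear, so diegetic.
(2) score with no on-screen or off-screen source; it exists for the audience alone → non-diegetic.
Sound (3): the music comes from an on-screen device that Rosa responds to, so diegetic.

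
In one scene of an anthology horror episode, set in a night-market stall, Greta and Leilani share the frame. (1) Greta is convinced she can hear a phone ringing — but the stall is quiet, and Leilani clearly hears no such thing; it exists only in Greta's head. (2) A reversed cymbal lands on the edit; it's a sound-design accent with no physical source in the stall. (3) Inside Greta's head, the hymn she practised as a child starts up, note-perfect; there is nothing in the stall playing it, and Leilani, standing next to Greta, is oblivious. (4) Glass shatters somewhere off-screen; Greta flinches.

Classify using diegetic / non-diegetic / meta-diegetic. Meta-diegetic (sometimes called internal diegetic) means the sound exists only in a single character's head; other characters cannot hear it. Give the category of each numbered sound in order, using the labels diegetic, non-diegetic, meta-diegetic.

(1) Greta alone 'hears' it — an imagined sound, not present in the space → meta-diegetic.
(2) is non-diegetic: it's a sound-design accent with no in-world source; no one in the scene can hear it.
(3) remembered music, private to Greta — Leilani is oblivious because it isn't in the room → meta-diegetic.
(4) glass is a real object/event in the scene's world → diegetic.

meta-diegetic, non-diegetic, meta-diegetic, diegetic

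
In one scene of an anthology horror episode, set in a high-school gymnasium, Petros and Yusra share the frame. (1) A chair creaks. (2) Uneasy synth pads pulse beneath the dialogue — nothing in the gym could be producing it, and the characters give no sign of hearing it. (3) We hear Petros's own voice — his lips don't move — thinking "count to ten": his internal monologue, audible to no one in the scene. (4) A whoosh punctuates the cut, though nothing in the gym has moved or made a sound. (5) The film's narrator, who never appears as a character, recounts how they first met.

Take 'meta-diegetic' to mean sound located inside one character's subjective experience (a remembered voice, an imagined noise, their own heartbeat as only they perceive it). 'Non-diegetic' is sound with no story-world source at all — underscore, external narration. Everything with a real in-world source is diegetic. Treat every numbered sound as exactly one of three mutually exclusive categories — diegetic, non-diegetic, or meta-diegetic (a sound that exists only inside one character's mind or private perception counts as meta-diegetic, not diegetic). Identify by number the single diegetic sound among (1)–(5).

(1) is diegetic: a chair is a real object/event in the scene's world.
(2) is non-diegetic: it has no source in the story world and no character can hear it — it's underscore.
(3) Petros's thought-voice: a private mental sound no other character can hear → meta-diegetic.
(4) is non-diegetic: nothing in the scene produces it; it's an accent added for the audience.
Sound (5): external voice-over — not a character, not heard by anyone in the scene, so non-diegetic.
Only (1) is diegetic.

1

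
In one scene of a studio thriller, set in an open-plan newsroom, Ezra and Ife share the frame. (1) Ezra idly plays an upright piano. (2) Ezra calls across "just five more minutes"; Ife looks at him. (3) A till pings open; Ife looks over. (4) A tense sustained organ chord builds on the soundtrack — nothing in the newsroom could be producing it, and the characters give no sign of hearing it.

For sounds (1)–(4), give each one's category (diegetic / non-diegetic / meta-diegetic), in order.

diegetic, diegetic, diegetic, non-diegetic

(1) Ezra is producing the music live, in the story world → diegetic.
(2) is diegetic: Ezra is a character speaking aloud in the scene.
Sound (3): an in-world source (a till); characters could hear it, so diegetic.
(4) is non-diegetic: nothing in the newsroom produces it and the characters don't hear it — pure soundtrack.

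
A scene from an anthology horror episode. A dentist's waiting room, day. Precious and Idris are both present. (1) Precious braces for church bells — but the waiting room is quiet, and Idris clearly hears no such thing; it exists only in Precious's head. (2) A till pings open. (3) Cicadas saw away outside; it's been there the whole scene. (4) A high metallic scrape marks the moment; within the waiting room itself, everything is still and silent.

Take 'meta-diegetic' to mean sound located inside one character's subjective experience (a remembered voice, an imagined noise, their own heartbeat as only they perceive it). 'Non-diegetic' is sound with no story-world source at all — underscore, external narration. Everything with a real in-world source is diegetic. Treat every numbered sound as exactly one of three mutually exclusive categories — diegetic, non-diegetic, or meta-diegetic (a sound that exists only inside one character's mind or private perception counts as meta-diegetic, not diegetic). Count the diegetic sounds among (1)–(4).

2

Sound (1): subjective to Precious: the waiting room is silent and Idris hears nothing, so meta-diegetic.
Sound (2): the sound comes from a till physically present in the location, so diegetic.
(3) ambient/room sound belonging to the story's physical space → diegetic.
Sound (4): nothing in the scene produces it; it's an accent added for the audience, so non-diegetic.
So 2 of the 4 are diegetic: (2), (3).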